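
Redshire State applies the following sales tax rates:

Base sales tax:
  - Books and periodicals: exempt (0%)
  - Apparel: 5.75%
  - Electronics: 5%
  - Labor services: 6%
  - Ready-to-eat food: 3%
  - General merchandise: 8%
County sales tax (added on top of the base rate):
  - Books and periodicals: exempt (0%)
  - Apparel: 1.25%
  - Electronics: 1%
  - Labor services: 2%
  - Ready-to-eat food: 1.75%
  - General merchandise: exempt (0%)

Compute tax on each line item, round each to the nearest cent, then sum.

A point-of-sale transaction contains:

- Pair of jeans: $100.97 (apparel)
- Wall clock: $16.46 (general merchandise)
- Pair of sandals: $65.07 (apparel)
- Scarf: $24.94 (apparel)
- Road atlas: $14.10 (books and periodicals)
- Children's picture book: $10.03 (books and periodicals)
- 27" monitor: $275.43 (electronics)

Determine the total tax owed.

Pair of jeans $100.97: apparel → 5.75% + 1.25% county = 7% → $7.07
Wall clock $16.46: general merchandise → 8% + 0% county = 8% → $1.32
Pair of sandals $65.07: apparel → 5.75% + 1.25% county = 7% → $4.55
Scarf $24.94: apparel → 5.75% + 1.25% county = 7% → $1.75
Road atlas $14.10: books and periodicals → 0% + 0% county = 0% → $0.00
Children's picture book $10.03: books and periodicals → 0% + 0% county = 0% → $0.00
27" monitor $275.43: electronics → 5% + 1% county = 6% → $16.53
Total tax = $7.07 + $1.32 + $4.55 + $1.75 + $16.53 = $31.22

$31.22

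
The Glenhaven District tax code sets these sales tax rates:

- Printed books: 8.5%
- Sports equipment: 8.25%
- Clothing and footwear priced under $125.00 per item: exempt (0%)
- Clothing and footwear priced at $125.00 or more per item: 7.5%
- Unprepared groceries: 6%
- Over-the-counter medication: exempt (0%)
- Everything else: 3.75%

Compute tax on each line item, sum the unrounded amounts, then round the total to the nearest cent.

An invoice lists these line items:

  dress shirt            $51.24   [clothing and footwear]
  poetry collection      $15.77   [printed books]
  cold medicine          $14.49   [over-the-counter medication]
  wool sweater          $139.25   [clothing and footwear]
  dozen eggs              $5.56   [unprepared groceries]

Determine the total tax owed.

Dress shirt $51.24: clothing and footwear, under $125.00 → 0% → $0.00
Poetry collection $15.77: printed books → 8.5% → $1.34045
Cold medicine $14.49: over-the-counter medication → 0% → $0.00
Wool sweater $139.25: clothing and footwear, $125.00 or more → 7.5% → $10.44375
Dozen eggs $5.56: unprepared groceries → 6% → $0.3336
Unrounded tax sum = $12.1178 → $12.12

$12.12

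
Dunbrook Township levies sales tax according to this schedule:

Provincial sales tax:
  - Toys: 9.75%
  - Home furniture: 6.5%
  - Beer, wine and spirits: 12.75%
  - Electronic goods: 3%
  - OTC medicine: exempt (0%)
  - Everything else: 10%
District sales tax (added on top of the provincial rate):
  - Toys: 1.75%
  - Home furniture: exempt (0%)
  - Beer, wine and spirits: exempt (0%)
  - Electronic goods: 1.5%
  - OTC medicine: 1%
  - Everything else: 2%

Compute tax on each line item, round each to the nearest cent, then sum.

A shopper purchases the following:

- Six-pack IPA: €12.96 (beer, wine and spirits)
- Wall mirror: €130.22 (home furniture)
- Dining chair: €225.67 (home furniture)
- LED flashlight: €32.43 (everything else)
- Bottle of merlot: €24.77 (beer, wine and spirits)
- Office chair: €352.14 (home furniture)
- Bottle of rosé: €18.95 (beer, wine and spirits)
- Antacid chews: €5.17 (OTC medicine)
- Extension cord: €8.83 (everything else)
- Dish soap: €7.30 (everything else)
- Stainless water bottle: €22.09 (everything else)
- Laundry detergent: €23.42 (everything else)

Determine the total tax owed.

Six-pack IPA €12.96: beer, wine and spirits → 12.75% + 0% district = 12.75% → €1.65
Wall mirror €130.22: home furniture → 6.5% + 0% district = 6.5% → €8.46
Dining chair €225.67: home furniture → 6.5% + 0% district = 6.5% → €14.67
LED flashlight €32.43: everything else → 10% + 2% district = 12% → €3.89
Bottle of merlot €24.77: beer, wine and spirits → 12.75% + 0% district = 12.75% → €3.16
Office chair €352.14: home furniture → 6.5% + 0% district = 6.5% → €22.89
Bottle of rosé €18.95: beer, wine and spirits → 12.75% + 0% district = 12.75% → €2.42
Antacid chews €5.17: OTC medicine → 0% + 1% district = 1% → €0.05
Extension cord €8.83: everything else → 10% + 2% district = 12% → €1.06
Dish soap €7.30: everything else → 10% + 2% district = 12% → €0.88
Stainless water bottle €22.09: everything else → 10% + 2% district = 12% → €2.65
Laundry detergent €23.42: everything else → 10% + 2% district = 12% → €2.81
Total tax = €1.65 + €8.46 + €14.67 + €3.89 + €3.16 + €22.89 + €2.42 + €0.05 + €1.06 + €0.88 + €2.65 + €2.81 = €64.59

€64.59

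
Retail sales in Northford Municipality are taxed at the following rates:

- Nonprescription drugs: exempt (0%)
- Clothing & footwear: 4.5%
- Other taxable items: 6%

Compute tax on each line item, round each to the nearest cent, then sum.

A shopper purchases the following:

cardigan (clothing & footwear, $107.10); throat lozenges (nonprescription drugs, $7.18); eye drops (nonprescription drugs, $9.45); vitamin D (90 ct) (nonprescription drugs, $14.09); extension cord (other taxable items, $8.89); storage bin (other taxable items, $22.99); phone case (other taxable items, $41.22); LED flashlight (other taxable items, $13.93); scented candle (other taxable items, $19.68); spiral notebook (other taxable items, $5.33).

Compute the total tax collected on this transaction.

Cardigan $107.10: clothing & footwear → 4.5% → $4.82
Throat lozenges $7.18: nonprescription drugs → 0% → $0.00
Eye drops $9.45: nonprescription drugs → 0% → $0.00
Vitamin D (90 ct) $14.09: nonprescription drugs → 0% → $0.00
Extension cord $8.89: other taxable items → 6% → $0.53
Storage bin $22.99: other taxable items → 6% → $1.38
Phone case $41.22: other taxable items → 6% → $2.47
LED flashlight $13.93: other taxable items → 6% → $0.84
Scented candle $19.68: other taxable items → 6% → $1.18
Spiral notebook $5.33: other taxable items → 6% → $0.32
Total tax = $4.82 + $0.53 + $1.38 + $2.47 + $0.84 + $1.18 + $0.32 = $11.54

$11.54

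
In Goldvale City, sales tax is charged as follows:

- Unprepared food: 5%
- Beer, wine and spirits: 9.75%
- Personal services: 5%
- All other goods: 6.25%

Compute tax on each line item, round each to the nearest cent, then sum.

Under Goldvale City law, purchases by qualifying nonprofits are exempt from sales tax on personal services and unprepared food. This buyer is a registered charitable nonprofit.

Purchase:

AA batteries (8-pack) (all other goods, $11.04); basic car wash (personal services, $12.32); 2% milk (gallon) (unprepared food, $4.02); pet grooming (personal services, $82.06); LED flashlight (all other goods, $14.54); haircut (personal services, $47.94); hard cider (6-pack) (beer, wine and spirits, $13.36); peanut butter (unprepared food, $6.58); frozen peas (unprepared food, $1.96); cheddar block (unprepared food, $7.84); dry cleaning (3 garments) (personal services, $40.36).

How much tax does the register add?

$2.90

AA batteries (8-pack) $11.04: all other goods → 6.25% → $0.69
Basic car wash $12.32: personal services, buyer-exempt → 0% → $0.00
2% milk (gallon) $4.02: unprepared food, buyer-exempt → 0% → $0.00
Pet grooming $82.06: personal services, buyer-exempt → 0% → $0.00
LED flashlight $14.54: all other goods → 6.25% → $0.91
Haircut $47.94: personal services, buyer-exempt → 0% → $0.00
Hard cider (6-pack) $13.36: beer, wine and spirits → 9.75% → $1.30
Peanut butter $6.58: unprepared food, buyer-exempt → 0% → $0.00
Frozen peas $1.96: unprepared food, buyer-exempt → 0% → $0.00
Cheddar block $7.84: unprepared food, buyer-exempt → 0% → $0.00
Dry cleaning (3 garments) $40.36: personal services, buyer-exempt → 0% → $0.00
Total tax = $0.69 + $0.91 + $1.30 = $2.90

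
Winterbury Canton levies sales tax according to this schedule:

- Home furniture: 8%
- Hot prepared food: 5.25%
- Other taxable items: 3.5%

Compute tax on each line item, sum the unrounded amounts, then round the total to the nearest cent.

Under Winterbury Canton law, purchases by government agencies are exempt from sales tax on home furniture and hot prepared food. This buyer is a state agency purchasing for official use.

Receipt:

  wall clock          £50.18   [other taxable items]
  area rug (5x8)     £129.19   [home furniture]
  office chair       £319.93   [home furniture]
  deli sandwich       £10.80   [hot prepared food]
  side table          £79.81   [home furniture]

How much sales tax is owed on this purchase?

Wall clock £50.18: other taxable items → 3.5% → £1.7563
Area rug (5x8) £129.19: home furniture, buyer-exempt → 0% → £0.00
Office chair £319.93: home furniture, buyer-exempt → 0% → £0.00
Deli sandwich £10.80: hot prepared food, buyer-exempt → 0% → £0.00
Side table £79.81: home furniture, buyer-exempt → 0% → £0.00
Unrounded tax sum = £1.7563 → £1.76

£1.76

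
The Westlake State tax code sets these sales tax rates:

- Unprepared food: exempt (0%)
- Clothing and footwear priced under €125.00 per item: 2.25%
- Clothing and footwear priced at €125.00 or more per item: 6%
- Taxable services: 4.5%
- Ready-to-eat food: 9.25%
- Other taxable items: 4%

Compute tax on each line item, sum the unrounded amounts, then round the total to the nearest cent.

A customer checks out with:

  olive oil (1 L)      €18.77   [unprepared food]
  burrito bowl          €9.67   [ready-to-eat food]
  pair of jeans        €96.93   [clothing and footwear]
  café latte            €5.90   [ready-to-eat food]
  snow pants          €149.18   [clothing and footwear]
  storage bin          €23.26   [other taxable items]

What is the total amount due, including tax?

Olive oil (1 L) €18.77: unprepared food → 0% → €0.00
Burrito bowl €9.67: ready-to-eat food → 9.25% → €0.894475
Pair of jeans €96.93: clothing and footwear, under €125.00 → 2.25% → €2.180925
Café latte €5.90: ready-to-eat food → 9.25% → €0.54575
Snow pants €149.18: clothing and footwear, €125.00 or more → 6% → €8.9508
Storage bin €23.26: other taxable items → 4% → €0.9304
Subtotal = €303.71; unrounded tax = €13.50235 → €13.50; total due = €317.21

€317.21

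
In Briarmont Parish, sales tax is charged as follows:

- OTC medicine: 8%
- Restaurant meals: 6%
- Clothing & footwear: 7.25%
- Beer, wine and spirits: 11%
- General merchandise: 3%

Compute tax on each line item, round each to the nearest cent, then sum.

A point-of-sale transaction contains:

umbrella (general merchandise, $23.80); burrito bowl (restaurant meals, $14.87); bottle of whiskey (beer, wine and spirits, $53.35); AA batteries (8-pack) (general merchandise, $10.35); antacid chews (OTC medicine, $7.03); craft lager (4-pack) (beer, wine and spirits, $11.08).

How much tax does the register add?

Umbrella $23.80: general merchandise → 3% → $0.71
Burrito bowl $14.87: restaurant meals → 6% → $0.89
Bottle of whiskey $53.35: beer, wine and spirits → 11% → $5.87
AA batteries (8-pack) $10.35: general merchandise → 3% → $0.31
Antacid chews $7.03: OTC medicine → 8% → $0.56
Craft lager (4-pack) $11.08: beer, wine and spirits → 11% → $1.22
Total tax = $0.71 + $0.89 + $5.87 + $0.31 + $0.56 + $1.22 = $9.56

$9.56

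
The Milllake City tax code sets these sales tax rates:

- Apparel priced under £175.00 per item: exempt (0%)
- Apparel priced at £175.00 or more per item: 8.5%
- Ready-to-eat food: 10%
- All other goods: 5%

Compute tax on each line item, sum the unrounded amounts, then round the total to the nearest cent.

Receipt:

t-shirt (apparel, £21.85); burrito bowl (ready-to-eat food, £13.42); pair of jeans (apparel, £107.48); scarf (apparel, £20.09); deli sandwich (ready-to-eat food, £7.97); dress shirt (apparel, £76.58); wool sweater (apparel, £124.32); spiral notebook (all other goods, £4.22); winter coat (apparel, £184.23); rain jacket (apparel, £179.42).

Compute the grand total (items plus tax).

T-shirt £21.85: apparel, under £175.00 → 0% → £0.00
Burrito bowl £13.42: ready-to-eat food → 10% → £1.342
Pair of jeans £107.48: apparel, under £175.00 → 0% → £0.00
Scarf £20.09: apparel, under £175.00 → 0% → £0.00
Deli sandwich £7.97: ready-to-eat food → 10% → £0.797
Dress shirt £76.58: apparel, under £175.00 → 0% → £0.00
Wool sweater £124.32: apparel, under £175.00 → 0% → £0.00
Spiral notebook £4.22: all other goods → 5% → £0.211
Winter coat £184.23: apparel, £175.00 or more → 8.5% → £15.65955
Rain jacket £179.42: apparel, £175.00 or more → 8.5% → £15.2507
Subtotal = £739.58; unrounded tax = £33.26025 → £33.26; total due = £772.84

£772.84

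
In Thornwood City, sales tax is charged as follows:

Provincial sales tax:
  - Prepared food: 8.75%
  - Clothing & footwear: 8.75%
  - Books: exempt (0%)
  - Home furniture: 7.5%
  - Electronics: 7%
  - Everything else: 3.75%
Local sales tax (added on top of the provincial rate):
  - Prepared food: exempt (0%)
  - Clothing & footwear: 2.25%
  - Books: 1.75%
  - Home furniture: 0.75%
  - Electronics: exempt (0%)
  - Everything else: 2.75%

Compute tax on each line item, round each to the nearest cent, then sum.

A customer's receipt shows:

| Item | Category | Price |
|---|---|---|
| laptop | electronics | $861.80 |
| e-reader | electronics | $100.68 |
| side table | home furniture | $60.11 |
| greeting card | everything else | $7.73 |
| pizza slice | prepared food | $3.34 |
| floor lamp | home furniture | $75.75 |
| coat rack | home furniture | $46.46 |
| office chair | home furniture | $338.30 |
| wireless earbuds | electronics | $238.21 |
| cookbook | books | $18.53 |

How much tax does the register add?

Laptop $861.80: electronics → 7% + 0% local = 7% → $60.33
E-reader $100.68: electronics → 7% + 0% local = 7% → $7.05
Side table $60.11: home furniture → 7.5% + 0.75% local = 8.25% → $4.96
Greeting card $7.73: everything else → 3.75% + 2.75% local = 6.5% → $0.50
Pizza slice $3.34: prepared food → 8.75% + 0% local = 8.75% → $0.29
Floor lamp $75.75: home furniture → 7.5% + 0.75% local = 8.25% → $6.25
Coat rack $46.46: home furniture → 7.5% + 0.75% local = 8.25% → $3.83
Office chair $338.30: home furniture → 7.5% + 0.75% local = 8.25% → $27.91
Wireless earbuds $238.21: electronics → 7% + 0% local = 7% → $16.67
Cookbook $18.53: books → 0% + 1.75% local = 1.75% → $0.32
Total tax = $60.33 + $7.05 + $4.96 + $0.50 + $0.29 + $6.25 + $3.83 + $27.91 + $16.67 + $0.32 = $128.11

$128.11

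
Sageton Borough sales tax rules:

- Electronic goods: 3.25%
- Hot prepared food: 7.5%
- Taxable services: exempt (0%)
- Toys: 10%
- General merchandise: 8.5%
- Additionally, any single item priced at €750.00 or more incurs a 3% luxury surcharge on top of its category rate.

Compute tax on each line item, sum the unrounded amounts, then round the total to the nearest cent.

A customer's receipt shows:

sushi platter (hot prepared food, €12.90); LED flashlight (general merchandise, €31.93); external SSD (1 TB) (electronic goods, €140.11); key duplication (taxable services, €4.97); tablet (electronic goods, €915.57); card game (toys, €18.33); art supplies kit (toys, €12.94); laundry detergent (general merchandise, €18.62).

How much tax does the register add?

€70.17

Sushi platter €12.90: hot prepared food → 7.5% → €0.9675
LED flashlight €31.93: general merchandise → 8.5% → €2.71405
External SSD (1 TB) €140.11: electronic goods → 3.25% → €4.553575
Key duplication €4.97: taxable services → 0% → €0.00
Tablet €915.57: electronic goods → 3.25% + 3% surcharge = 6.25% → €57.223125
Card game €18.33: toys → 10% → €1.833
Art supplies kit €12.94: toys → 10% → €1.294
Laundry detergent €18.62: general merchandise → 8.5% → €1.5827
Unrounded tax sum = €70.16795 → €70.17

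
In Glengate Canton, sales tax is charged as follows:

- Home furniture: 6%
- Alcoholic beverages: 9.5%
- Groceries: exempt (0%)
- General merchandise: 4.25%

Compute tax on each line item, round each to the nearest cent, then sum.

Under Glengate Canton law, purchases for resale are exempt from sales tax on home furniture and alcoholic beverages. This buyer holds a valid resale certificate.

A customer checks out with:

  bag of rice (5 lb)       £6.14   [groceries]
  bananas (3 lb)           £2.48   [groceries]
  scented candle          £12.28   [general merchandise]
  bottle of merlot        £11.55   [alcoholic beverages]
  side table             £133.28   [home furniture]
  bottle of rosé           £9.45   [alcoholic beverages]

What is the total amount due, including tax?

£175.70

Bag of rice (5 lb) £6.14: groceries → 0% → £0.00
Bananas (3 lb) £2.48: groceries → 0% → £0.00
Scented candle £12.28: general merchandise → 4.25% → £0.52
Bottle of merlot £11.55: alcoholic beverages, buyer-exempt → 0% → £0.00
Side table £133.28: home furniture, buyer-exempt → 0% → £0.00
Bottle of rosé £9.45: alcoholic beverages, buyer-exempt → 0% → £0.00
Subtotal = £175.18; tax = £0.52; total due = £175.70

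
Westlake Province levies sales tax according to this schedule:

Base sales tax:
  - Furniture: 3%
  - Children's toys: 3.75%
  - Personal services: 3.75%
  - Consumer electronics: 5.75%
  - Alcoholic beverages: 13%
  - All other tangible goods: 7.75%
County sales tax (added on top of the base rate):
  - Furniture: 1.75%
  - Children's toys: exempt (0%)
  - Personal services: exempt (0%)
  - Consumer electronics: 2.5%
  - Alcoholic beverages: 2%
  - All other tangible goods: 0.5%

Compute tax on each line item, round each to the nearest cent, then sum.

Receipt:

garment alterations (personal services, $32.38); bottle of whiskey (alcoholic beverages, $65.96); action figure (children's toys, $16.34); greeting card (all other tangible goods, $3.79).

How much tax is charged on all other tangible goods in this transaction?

$0.31

Greeting card $3.79: all other tangible goods → 7.75% + 0.5% county = 8.25% → $0.31
Tax on all other tangible goods = $0.31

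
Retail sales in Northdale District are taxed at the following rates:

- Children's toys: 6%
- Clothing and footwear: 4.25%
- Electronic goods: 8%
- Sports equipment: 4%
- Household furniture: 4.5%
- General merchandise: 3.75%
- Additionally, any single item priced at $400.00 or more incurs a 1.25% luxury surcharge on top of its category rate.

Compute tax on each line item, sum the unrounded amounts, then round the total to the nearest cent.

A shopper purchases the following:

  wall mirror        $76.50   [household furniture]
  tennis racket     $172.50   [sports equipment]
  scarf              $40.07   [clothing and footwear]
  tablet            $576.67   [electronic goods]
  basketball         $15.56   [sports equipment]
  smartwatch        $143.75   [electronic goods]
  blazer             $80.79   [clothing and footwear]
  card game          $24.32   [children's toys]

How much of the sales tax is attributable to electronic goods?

Tablet $576.67: electronic goods → 8% + 1.25% surcharge = 9.25% → $53.341975
Smartwatch $143.75: electronic goods → 8% → $11.50
Tax on electronic goods: unrounded sum = $64.841975 → $64.84

$64.84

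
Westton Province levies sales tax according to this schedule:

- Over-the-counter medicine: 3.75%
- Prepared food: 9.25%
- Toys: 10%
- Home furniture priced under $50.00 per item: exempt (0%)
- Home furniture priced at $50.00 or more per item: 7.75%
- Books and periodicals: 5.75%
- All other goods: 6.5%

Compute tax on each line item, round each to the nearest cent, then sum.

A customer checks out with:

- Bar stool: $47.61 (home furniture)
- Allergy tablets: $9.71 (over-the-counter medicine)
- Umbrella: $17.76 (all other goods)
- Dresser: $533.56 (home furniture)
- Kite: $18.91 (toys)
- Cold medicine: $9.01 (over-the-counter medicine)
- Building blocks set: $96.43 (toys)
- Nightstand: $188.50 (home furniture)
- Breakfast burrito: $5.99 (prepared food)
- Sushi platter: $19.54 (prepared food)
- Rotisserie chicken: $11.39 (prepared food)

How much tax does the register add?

$72.75

Bar stool $47.61: home furniture, under $50.00 → 0% → $0.00
Allergy tablets $9.71: over-the-counter medicine → 3.75% → $0.36
Umbrella $17.76: all other goods → 6.5% → $1.15
Dresser $533.56: home furniture, $50.00 or more → 7.75% → $41.35
Kite $18.91: toys → 10% → $1.89
Cold medicine $9.01: over-the-counter medicine → 3.75% → $0.34
Building blocks set $96.43: toys → 10% → $9.64
Nightstand $188.50: home furniture, $50.00 or more → 7.75% → $14.61
Breakfast burrito $5.99: prepared food → 9.25% → $0.55
Sushi platter $19.54: prepared food → 9.25% → $1.81
Rotisserie chicken $11.39: prepared food → 9.25% → $1.05
Total tax = $0.36 + $1.15 + $41.35 + $1.89 + $0.34 + $9.64 + $14.61 + $0.55 + $1.81 + $1.05 = $72.75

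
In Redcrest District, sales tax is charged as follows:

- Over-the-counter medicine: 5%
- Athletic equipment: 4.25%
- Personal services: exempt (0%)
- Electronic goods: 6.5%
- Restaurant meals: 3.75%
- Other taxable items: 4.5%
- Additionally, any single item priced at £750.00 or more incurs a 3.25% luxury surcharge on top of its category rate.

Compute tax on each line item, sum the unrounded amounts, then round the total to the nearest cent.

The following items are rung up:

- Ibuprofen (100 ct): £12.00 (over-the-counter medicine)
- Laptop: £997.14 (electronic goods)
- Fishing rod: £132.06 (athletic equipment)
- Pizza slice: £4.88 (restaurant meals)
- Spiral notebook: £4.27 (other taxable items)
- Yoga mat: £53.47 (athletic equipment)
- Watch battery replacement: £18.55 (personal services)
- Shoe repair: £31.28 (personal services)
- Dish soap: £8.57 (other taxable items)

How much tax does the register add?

Ibuprofen (100 ct) £12.00: over-the-counter medicine → 5% → £0.60
Laptop £997.14: electronic goods → 6.5% + 3.25% surcharge = 9.75% → £97.22115
Fishing rod £132.06: athletic equipment → 4.25% → £5.61255
Pizza slice £4.88: restaurant meals → 3.75% → £0.183
Spiral notebook £4.27: other taxable items → 4.5% → £0.19215
Yoga mat £53.47: athletic equipment → 4.25% → £2.272475
Watch battery replacement £18.55: personal services → 0% → £0.00
Shoe repair £31.28: personal services → 0% → £0.00
Dish soap £8.57: other taxable items → 4.5% → £0.38565
Unrounded tax sum = £106.466975 → £106.47

£106.47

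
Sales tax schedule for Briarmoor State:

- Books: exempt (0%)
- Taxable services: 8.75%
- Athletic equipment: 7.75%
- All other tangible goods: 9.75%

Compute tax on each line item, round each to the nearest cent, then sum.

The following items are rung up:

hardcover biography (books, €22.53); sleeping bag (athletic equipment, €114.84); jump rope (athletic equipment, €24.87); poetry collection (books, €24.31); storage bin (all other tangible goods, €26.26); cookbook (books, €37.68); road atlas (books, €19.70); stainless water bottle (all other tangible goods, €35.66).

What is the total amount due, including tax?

Hardcover biography €22.53: books → 0% → €0.00
Sleeping bag €114.84: athletic equipment → 7.75% → €8.90
Jump rope €24.87: athletic equipment → 7.75% → €1.93
Poetry collection €24.31: books → 0% → €0.00
Storage bin €26.26: all other tangible goods → 9.75% → €2.56
Cookbook €37.68: books → 0% → €0.00
Road atlas €19.70: books → 0% → €0.00
Stainless water bottle €35.66: all other tangible goods → 9.75% → €3.48
Subtotal = €305.85; tax = €16.87; total due = €322.72

€322.72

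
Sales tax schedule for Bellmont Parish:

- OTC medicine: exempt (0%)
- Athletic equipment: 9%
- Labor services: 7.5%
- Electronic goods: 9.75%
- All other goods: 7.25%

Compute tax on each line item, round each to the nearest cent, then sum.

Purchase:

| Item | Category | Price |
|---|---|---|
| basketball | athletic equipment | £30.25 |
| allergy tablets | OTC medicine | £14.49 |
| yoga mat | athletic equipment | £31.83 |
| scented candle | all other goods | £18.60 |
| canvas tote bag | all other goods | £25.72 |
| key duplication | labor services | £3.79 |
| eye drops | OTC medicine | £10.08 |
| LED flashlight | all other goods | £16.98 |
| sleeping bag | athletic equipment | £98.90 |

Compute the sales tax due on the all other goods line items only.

£4.44

Scented candle £18.60: all other goods → 7.25% → £1.35
Canvas tote bag £25.72: all other goods → 7.25% → £1.86
LED flashlight £16.98: all other goods → 7.25% → £1.23
Tax on all other goods = £1.35 + £1.86 + £1.23 = £4.44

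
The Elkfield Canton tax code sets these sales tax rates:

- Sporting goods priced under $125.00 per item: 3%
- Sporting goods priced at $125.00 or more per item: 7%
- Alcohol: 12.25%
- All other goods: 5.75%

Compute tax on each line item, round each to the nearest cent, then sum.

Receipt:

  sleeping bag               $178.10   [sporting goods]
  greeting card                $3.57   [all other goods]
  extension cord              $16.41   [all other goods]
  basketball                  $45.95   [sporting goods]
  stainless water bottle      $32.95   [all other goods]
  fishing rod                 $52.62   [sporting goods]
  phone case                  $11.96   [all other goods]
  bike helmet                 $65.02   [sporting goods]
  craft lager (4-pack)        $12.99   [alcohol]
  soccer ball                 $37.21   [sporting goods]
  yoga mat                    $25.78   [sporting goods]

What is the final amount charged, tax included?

$507.15

Sleeping bag $178.10: sporting goods, $125.00 or more → 7% → $12.47
Greeting card $3.57: all other goods → 5.75% → $0.21
Extension cord $16.41: all other goods → 5.75% → $0.94
Basketball $45.95: sporting goods, under $125.00 → 3% → $1.38
Stainless water bottle $32.95: all other goods → 5.75% → $1.89
Fishing rod $52.62: sporting goods, under $125.00 → 3% → $1.58
Phone case $11.96: all other goods → 5.75% → $0.69
Bike helmet $65.02: sporting goods, under $125.00 → 3% → $1.95
Craft lager (4-pack) $12.99: alcohol → 12.25% → $1.59
Soccer ball $37.21: sporting goods, under $125.00 → 3% → $1.12
Yoga mat $25.78: sporting goods, under $125.00 → 3% → $0.77
Subtotal = $482.56; tax = $24.59; total due = $507.15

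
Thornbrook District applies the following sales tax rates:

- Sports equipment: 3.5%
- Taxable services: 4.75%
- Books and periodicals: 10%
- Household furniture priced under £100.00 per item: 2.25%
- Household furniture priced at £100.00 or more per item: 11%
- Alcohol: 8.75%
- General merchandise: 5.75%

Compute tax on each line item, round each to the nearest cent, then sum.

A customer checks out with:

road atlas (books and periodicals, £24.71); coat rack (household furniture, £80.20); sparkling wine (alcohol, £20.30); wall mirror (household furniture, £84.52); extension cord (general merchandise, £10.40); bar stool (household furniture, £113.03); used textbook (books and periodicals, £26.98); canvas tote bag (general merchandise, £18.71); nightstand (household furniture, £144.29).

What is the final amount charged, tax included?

Road atlas £24.71: books and periodicals → 10% → £2.47
Coat rack £80.20: household furniture, under £100.00 → 2.25% → £1.80
Sparkling wine £20.30: alcohol → 8.75% → £1.78
Wall mirror £84.52: household furniture, under £100.00 → 2.25% → £1.90
Extension cord £10.40: general merchandise → 5.75% → £0.60
Bar stool £113.03: household furniture, £100.00 or more → 11% → £12.43
Used textbook £26.98: books and periodicals → 10% → £2.70
Canvas tote bag £18.71: general merchandise → 5.75% → £1.08
Nightstand £144.29: household furniture, £100.00 or more → 11% → £15.87
Subtotal = £523.14; tax = £40.63; total due = £563.77

£563.77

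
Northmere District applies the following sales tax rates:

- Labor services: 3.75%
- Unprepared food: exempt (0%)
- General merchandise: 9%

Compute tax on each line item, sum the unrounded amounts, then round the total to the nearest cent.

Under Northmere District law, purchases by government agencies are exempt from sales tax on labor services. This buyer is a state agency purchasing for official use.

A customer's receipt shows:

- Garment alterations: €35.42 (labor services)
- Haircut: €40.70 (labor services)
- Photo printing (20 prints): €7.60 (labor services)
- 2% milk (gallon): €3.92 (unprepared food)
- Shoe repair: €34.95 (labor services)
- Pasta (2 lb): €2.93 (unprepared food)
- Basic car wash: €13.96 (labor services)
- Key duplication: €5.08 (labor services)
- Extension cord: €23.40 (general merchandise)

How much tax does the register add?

€2.11

Garment alterations €35.42: labor services, buyer-exempt → 0% → €0.00
Haircut €40.70: labor services, buyer-exempt → 0% → €0.00
Photo printing (20 prints) €7.60: labor services, buyer-exempt → 0% → €0.00
2% milk (gallon) €3.92: unprepared food → 0% → €0.00
Shoe repair €34.95: labor services, buyer-exempt → 0% → €0.00
Pasta (2 lb) €2.93: unprepared food → 0% → €0.00
Basic car wash €13.96: labor services, buyer-exempt → 0% → €0.00
Key duplication €5.08: labor services, buyer-exempt → 0% → €0.00
Extension cord €23.40: general merchandise → 9% → €2.106
Unrounded tax sum = €2.106 → €2.11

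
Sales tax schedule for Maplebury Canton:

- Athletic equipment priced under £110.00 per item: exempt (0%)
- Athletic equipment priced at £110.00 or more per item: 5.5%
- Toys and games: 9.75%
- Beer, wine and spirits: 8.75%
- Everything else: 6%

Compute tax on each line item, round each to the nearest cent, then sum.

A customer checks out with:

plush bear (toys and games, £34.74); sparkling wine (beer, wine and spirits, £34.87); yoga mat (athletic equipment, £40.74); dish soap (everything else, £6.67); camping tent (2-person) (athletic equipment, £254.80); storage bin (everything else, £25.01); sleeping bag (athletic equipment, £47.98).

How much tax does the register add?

Plush bear £34.74: toys and games → 9.75% → £3.39
Sparkling wine £34.87: beer, wine and spirits → 8.75% → £3.05
Yoga mat £40.74: athletic equipment, under £110.00 → 0% → £0.00
Dish soap £6.67: everything else → 6% → £0.40
Camping tent (2-person) £254.80: athletic equipment, £110.00 or more → 5.5% → £14.01
Storage bin £25.01: everything else → 6% → £1.50
Sleeping bag £47.98: athletic equipment, under £110.00 → 0% → £0.00
Total tax = £3.39 + £3.05 + £0.40 + £14.01 + £1.50 = £22.35

£22.35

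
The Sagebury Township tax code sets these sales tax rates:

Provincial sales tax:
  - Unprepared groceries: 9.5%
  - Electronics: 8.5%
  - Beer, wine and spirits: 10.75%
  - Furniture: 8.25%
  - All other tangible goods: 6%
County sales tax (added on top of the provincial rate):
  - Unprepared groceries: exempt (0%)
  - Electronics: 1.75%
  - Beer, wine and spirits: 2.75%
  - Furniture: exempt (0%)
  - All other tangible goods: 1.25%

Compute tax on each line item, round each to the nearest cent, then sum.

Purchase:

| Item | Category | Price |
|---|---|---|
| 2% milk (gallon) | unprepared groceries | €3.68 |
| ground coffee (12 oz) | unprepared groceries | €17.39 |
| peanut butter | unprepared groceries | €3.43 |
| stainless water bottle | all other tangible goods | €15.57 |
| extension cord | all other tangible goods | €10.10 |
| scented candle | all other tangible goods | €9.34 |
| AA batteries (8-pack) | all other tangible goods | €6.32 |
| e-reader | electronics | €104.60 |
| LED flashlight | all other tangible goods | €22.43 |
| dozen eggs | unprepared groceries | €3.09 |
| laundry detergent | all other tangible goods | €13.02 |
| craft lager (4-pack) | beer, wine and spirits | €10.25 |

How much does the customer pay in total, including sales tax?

€239.51

2% milk (gallon) €3.68: unprepared groceries → 9.5% + 0% county = 9.5% → €0.35
Ground coffee (12 oz) €17.39: unprepared groceries → 9.5% + 0% county = 9.5% → €1.65
Peanut butter €3.43: unprepared groceries → 9.5% + 0% county = 9.5% → €0.33
Stainless water bottle €15.57: all other tangible goods → 6% + 1.25% county = 7.25% → €1.13
Extension cord €10.10: all other tangible goods → 6% + 1.25% county = 7.25% → €0.73
Scented candle €9.34: all other tangible goods → 6% + 1.25% county = 7.25% → €0.68
AA batteries (8-pack) €6.32: all other tangible goods → 6% + 1.25% county = 7.25% → €0.46
E-reader €104.60: electronics → 8.5% + 1.75% county = 10.25% → €10.72
LED flashlight €22.43: all other tangible goods → 6% + 1.25% county = 7.25% → €1.63
Dozen eggs €3.09: unprepared groceries → 9.5% + 0% county = 9.5% → €0.29
Laundry detergent €13.02: all other tangible goods → 6% + 1.25% county = 7.25% → €0.94
Craft lager (4-pack) €10.25: beer, wine and spirits → 10.75% + 2.75% county = 13.5% → €1.38
Subtotal = €219.22; tax = €20.29; total due = €239.51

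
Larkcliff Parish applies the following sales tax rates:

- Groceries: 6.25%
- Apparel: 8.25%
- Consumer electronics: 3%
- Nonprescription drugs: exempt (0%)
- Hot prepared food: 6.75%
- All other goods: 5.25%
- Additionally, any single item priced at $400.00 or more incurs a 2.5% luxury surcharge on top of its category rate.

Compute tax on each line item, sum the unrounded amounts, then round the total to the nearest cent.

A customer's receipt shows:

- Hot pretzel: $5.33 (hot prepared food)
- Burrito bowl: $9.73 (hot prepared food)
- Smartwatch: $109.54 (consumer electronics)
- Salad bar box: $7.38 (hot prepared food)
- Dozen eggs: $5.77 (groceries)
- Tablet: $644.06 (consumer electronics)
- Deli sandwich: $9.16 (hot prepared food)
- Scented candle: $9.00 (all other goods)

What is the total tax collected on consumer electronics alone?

Smartwatch $109.54: consumer electronics → 3% → $3.2862
Tablet $644.06: consumer electronics → 3% + 2.5% surcharge = 5.5% → $35.4233
Tax on consumer electronics: unrounded sum = $38.7095 → $38.71

$38.71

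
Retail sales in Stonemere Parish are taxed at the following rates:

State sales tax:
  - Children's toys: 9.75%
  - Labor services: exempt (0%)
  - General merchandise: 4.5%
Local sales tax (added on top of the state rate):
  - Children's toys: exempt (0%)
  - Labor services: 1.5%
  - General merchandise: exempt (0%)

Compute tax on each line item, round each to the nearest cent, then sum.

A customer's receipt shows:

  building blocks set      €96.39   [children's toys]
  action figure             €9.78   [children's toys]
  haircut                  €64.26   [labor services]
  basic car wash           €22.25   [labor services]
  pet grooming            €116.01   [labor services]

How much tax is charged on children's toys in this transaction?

Building blocks set €96.39: children's toys → 9.75% + 0% local = 9.75% → €9.40
Action figure €9.78: children's toys → 9.75% + 0% local = 9.75% → €0.95
Tax on children's toys = €9.40 + €0.95 = €10.35

€10.35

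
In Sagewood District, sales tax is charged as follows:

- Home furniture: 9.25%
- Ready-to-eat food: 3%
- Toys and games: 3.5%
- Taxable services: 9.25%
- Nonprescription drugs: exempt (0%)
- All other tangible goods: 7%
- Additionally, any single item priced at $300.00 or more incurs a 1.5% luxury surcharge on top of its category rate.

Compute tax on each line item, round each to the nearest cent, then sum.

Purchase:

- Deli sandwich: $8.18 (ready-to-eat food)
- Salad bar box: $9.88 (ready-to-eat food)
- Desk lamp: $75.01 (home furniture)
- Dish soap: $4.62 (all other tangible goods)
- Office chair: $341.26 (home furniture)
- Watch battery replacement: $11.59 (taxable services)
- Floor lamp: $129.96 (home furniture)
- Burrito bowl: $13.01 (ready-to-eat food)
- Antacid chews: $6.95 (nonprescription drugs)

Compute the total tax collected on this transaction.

$57.98

Deli sandwich $8.18: ready-to-eat food → 3% → $0.25
Salad bar box $9.88: ready-to-eat food → 3% → $0.30
Desk lamp $75.01: home furniture → 9.25% → $6.94
Dish soap $4.62: all other tangible goods → 7% → $0.32
Office chair $341.26: home furniture → 9.25% + 1.5% surcharge = 10.75% → $36.69
Watch battery replacement $11.59: taxable services → 9.25% → $1.07
Floor lamp $129.96: home furniture → 9.25% → $12.02
Burrito bowl $13.01: ready-to-eat food → 3% → $0.39
Antacid chews $6.95: nonprescription drugs → 0% → $0.00
Total tax = $0.25 + $0.30 + $6.94 + $0.32 + $36.69 + $1.07 + $12.02 + $0.39 = $57.98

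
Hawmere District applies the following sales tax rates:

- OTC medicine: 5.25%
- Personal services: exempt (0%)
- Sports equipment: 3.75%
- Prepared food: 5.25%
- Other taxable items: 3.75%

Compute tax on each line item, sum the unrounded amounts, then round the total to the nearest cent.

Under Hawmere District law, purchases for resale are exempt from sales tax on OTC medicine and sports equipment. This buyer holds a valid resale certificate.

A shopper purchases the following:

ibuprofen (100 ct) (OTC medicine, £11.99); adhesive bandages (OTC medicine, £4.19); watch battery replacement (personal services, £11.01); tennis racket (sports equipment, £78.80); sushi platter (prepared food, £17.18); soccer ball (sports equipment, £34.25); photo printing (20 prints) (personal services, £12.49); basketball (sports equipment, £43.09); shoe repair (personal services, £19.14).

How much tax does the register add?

Ibuprofen (100 ct) £11.99: OTC medicine, buyer-exempt → 0% → £0.00
Adhesive bandages £4.19: OTC medicine, buyer-exempt → 0% → £0.00
Watch battery replacement £11.01: personal services → 0% → £0.00
Tennis racket £78.80: sports equipment, buyer-exempt → 0% → £0.00
Sushi platter £17.18: prepared food → 5.25% → £0.90195
Soccer ball £34.25: sports equipment, buyer-exempt → 0% → £0.00
Photo printing (20 prints) £12.49: personal services → 0% → £0.00
Basketball £43.09: sports equipment, buyer-exempt → 0% → £0.00
Shoe repair £19.14: personal services → 0% → £0.00
Unrounded tax sum = £0.90195 → £0.90

£0.90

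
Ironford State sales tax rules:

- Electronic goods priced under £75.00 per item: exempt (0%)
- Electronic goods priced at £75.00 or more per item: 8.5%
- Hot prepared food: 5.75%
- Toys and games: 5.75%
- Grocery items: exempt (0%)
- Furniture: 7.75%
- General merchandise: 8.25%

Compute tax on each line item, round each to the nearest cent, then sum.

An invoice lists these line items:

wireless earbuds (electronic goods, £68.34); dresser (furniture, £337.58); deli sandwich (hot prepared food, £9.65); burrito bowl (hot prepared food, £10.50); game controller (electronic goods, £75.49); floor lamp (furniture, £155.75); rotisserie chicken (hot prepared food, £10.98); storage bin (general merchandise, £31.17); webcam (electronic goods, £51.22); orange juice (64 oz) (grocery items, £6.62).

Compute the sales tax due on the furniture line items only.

£38.23

Dresser £337.58: furniture → 7.75% → £26.16
Floor lamp £155.75: furniture → 7.75% → £12.07
Tax on furniture = £26.16 + £12.07 = £38.23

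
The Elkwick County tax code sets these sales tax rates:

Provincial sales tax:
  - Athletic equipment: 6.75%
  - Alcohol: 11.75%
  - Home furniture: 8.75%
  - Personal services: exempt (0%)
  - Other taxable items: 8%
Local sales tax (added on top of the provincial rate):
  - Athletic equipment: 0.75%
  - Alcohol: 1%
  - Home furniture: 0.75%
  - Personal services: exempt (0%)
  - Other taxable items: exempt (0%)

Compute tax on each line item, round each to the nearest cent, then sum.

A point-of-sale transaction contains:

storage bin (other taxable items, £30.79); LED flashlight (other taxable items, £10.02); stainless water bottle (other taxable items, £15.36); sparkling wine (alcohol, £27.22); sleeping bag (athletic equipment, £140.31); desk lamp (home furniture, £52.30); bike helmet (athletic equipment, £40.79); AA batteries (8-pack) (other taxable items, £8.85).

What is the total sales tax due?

Storage bin £30.79: other taxable items → 8% + 0% local = 8% → £2.46
LED flashlight £10.02: other taxable items → 8% + 0% local = 8% → £0.80
Stainless water bottle £15.36: other taxable items → 8% + 0% local = 8% → £1.23
Sparkling wine £27.22: alcohol → 11.75% + 1% local = 12.75% → £3.47
Sleeping bag £140.31: athletic equipment → 6.75% + 0.75% local = 7.5% → £10.52
Desk lamp £52.30: home furniture → 8.75% + 0.75% local = 9.5% → £4.97
Bike helmet £40.79: athletic equipment → 6.75% + 0.75% local = 7.5% → £3.06
AA batteries (8-pack) £8.85: other taxable items → 8% + 0% local = 8% → £0.71
Total tax = £2.46 + £0.80 + £1.23 + £3.47 + £10.52 + £4.97 + £3.06 + £0.71 = £27.22

£27.22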